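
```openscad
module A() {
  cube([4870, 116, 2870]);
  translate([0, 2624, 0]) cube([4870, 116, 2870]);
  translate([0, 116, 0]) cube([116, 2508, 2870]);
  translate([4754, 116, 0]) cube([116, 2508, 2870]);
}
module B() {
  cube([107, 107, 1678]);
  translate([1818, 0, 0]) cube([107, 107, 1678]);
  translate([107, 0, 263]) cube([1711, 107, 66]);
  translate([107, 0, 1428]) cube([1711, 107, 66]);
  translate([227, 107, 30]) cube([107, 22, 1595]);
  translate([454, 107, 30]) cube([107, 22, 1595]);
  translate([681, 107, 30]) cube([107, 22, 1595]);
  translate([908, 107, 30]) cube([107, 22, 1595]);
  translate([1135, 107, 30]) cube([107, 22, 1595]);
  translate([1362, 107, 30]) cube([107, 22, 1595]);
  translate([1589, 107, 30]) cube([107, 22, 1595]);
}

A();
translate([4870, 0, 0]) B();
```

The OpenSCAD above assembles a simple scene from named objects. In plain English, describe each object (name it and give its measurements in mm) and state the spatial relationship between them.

A is a box-shaped house frame (walls only): outside footprint 4870×2740 mm, wall height 2870 mm, wall thickness 116 mm. The two y-facing walls run the full x-width; the two x-facing walls fit between the inner faces of the y-facing walls.

B is a fence section. Two 107×107 mm posts, 1678 mm tall, stand on the floor with a clear span of 1711 mm between their inner faces. Two horizontal rails of 107×66 mm section span the gap between the posts with their undersides at z = 263 mm and z = 1428 mm, flush with the posts' −y face. 7 pickets, each 107 mm wide, 22 mm thick and 1595 mm tall, are fixed to the +y face of the rails with their bottoms at z = 30 mm, evenly spaced across the span with equal gaps (rounded down to the nearest mm) at the −x end and between each pair — any rounding remainder accumulates at the +x end.

The fence section is against the house frame's +x side, with their −y faces flush.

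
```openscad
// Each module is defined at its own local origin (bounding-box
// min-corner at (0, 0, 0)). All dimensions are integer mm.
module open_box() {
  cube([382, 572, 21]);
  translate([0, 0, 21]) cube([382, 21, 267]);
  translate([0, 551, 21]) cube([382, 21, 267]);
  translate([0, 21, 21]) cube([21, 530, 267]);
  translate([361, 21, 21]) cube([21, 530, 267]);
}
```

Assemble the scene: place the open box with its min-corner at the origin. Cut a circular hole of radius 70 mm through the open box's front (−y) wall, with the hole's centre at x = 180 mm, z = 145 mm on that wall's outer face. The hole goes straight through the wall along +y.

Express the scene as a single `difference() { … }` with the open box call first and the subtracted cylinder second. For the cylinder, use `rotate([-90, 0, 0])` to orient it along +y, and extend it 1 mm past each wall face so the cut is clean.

difference() {
  open_box();
  translate([180, -1, 145]) rotate([-90, 0, 0]) cylinder(h = 23, r = 70);
}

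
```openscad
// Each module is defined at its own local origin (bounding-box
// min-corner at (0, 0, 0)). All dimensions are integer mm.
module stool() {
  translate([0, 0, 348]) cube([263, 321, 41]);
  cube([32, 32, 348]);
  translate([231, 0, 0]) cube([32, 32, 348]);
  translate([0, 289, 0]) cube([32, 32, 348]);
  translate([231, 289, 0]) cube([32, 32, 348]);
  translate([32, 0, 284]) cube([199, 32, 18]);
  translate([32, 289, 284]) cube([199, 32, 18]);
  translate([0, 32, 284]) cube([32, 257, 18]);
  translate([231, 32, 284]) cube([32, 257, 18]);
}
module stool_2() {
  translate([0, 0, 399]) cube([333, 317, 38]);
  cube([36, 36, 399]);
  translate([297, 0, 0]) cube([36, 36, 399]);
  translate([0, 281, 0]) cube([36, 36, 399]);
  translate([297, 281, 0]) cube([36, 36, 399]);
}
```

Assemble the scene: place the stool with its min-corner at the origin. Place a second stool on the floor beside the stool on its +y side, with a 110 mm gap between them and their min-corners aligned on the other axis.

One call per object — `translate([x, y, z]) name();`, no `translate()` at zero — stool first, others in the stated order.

stool();
translate([0, 431, 0]) stool_2();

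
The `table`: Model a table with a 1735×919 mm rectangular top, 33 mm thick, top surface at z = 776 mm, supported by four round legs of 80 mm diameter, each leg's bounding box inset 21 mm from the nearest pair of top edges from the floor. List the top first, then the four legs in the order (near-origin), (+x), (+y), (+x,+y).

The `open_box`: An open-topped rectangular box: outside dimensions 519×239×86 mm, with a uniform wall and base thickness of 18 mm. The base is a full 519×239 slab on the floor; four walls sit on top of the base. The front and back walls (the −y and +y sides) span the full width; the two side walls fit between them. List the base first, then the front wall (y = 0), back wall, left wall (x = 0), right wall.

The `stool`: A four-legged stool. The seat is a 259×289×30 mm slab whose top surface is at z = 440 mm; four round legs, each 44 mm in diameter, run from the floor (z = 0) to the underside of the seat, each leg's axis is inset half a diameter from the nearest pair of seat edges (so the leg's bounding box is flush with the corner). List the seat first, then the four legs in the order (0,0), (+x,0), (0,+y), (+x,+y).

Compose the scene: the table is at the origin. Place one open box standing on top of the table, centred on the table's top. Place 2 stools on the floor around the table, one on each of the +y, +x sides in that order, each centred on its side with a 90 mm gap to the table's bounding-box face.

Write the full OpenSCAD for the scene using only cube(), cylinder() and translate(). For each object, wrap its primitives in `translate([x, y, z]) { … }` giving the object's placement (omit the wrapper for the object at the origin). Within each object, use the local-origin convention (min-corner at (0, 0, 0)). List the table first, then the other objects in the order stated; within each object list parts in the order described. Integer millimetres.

translate([0, 0, 743]) cube([1735, 919, 33]);
translate([61, 61, 0]) cylinder(h = 743, r = 40);
translate([1674, 61, 0]) cylinder(h = 743, r = 40);
translate([61, 858, 0]) cylinder(h = 743, r = 40);
translate([1674, 858, 0]) cylinder(h = 743, r = 40);
translate([608, 340, 776]) {
  cube([519, 239, 18]);
  translate([0, 0, 18]) cube([519, 18, 68]);
  translate([0, 221, 18]) cube([519, 18, 68]);
  translate([0, 18, 18]) cube([18, 203, 68]);
  translate([501, 18, 18]) cube([18, 203, 68]);
}
translate([738, 1009, 0]) {
  translate([0, 0, 410]) cube([259, 289, 30]);
  translate([22, 22, 0]) cylinder(h = 410, r = 22);
  translate([237, 22, 0]) cylinder(h = 410, r = 22);
  translate([22, 267, 0]) cylinder(h = 410, r = 22);
  translate([237, 267, 0]) cylinder(h = 410, r = 22);
}
translate([1825, 315, 0]) {
  translate([0, 0, 410]) cube([259, 289, 30]);
  translate([22, 22, 0]) cylinder(h = 410, r = 22);
  translate([237, 22, 0]) cylinder(h = 410, r = 22);
  translate([22, 267, 0]) cylinder(h = 410, r = 22);
  translate([237, 267, 0]) cylinder(h = 410, r = 22);
}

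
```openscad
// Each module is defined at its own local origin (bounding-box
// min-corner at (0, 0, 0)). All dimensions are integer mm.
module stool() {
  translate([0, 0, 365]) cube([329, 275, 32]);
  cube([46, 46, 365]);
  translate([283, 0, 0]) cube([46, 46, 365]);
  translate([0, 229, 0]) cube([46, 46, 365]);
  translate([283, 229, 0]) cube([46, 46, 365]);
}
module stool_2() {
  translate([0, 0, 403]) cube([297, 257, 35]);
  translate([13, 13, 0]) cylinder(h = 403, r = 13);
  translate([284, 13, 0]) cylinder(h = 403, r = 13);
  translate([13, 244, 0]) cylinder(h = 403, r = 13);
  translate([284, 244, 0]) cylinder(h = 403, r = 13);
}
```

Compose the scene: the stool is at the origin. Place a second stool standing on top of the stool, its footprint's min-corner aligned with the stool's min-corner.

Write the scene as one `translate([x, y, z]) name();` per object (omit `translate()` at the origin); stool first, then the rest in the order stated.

stool();
translate([0, 0, 397]) stool_2();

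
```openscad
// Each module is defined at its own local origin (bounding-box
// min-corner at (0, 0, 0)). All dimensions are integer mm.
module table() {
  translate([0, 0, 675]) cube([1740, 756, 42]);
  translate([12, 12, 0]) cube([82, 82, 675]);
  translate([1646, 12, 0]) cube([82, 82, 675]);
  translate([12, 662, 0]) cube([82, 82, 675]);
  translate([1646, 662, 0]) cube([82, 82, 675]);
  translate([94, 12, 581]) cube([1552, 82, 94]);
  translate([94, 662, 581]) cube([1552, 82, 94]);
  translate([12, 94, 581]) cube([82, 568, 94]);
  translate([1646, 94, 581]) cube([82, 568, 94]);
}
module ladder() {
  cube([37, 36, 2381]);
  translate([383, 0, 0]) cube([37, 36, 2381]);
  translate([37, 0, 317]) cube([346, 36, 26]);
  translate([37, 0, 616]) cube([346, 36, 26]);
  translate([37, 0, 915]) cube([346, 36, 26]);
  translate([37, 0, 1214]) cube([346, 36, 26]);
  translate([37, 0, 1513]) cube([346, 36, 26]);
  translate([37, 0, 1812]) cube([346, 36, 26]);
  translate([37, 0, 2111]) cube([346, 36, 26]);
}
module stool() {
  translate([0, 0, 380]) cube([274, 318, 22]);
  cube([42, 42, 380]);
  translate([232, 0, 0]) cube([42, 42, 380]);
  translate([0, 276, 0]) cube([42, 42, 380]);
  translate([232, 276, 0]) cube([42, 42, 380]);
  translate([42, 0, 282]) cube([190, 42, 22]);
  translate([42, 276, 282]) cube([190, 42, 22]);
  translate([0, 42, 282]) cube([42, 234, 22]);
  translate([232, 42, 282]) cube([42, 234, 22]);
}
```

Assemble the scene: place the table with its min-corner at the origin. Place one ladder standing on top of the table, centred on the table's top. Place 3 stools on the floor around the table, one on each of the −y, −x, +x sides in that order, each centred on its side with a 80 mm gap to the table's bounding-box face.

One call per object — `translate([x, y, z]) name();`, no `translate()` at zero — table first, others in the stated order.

table();
translate([660, 360, 717]) ladder();
translate([733, -398, 0]) stool();
translate([-354, 219, 0]) stool();
translate([1820, 219, 0]) stool();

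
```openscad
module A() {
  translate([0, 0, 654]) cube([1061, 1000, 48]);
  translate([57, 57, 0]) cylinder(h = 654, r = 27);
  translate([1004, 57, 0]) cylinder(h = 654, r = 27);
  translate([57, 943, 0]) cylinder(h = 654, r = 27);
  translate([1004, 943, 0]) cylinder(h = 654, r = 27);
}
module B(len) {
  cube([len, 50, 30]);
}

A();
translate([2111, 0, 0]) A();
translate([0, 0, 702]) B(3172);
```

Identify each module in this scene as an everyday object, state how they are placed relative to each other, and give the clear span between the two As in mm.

Second table starts at x = 2111; first ends at x = 1061; clear span = 2111 − 1061 = 1050 mm.

A is a table. B is a beam. A beam spans the tops of two tables. The clear span between the two tables is 1050 mm.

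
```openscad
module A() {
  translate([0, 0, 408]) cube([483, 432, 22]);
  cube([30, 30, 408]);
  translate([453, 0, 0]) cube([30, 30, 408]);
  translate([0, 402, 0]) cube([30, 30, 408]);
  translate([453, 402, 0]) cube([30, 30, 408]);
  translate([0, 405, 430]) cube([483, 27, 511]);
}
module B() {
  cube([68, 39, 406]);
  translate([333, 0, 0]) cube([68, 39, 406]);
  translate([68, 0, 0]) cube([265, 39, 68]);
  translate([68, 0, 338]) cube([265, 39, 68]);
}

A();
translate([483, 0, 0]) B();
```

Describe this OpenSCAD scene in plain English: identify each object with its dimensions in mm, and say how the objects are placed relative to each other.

A is a chair: 483×432 mm seat, 22 mm thick, top at z = 430 mm, on four 30 mm square corner legs flush with the seat edges. A 27 mm thick backrest slab spans the full seat width, extending 511 mm above the seat top, its back face flush with the seat's +y edge.

B is a picture frame with a 265×270 mm rectangular opening (x by z) and a uniform 68 mm border on every side. Frame depth is 39 mm along y. It is built from two vertical stiles running the full outside height and two horizontal rails spanning the gap between the stiles.

The picture frame is against the chair's +x side, with their −y faces flush.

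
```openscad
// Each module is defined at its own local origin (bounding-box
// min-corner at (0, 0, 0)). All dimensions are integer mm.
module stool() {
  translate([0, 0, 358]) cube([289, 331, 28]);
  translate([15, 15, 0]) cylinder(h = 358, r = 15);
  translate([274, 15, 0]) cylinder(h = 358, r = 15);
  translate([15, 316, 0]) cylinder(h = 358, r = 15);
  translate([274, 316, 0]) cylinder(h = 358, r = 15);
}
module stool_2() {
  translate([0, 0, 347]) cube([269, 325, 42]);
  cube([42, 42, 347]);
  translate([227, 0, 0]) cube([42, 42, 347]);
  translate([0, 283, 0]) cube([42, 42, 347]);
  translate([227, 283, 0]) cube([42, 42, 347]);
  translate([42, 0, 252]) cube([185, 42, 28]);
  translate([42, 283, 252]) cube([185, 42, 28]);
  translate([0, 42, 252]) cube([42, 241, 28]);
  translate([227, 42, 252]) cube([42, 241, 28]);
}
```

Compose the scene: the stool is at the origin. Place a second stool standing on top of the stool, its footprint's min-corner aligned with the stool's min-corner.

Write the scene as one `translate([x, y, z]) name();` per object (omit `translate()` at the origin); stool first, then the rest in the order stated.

stool();
translate([0, 0, 386]) stool_2();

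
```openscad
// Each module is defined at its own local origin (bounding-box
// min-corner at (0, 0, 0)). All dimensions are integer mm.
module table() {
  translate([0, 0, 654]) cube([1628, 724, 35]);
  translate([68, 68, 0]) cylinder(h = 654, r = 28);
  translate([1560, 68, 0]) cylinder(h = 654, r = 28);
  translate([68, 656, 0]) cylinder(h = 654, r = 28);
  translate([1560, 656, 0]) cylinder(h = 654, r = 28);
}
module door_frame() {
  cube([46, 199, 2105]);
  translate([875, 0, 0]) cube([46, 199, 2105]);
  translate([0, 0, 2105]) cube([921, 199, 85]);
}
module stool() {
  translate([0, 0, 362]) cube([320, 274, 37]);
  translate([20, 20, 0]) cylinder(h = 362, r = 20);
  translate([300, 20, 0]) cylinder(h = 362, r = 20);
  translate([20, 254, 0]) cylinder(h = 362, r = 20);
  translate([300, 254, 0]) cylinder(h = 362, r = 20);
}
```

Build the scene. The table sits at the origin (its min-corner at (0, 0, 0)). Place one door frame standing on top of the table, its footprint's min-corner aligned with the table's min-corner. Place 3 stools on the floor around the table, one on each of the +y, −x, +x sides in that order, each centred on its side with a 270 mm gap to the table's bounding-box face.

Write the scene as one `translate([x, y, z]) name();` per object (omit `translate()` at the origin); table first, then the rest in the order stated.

table();
translate([0, 0, 689]) door_frame();
translate([654, 994, 0]) stool();
translate([-590, 225, 0]) stool();
translate([1898, 225, 0]) stool();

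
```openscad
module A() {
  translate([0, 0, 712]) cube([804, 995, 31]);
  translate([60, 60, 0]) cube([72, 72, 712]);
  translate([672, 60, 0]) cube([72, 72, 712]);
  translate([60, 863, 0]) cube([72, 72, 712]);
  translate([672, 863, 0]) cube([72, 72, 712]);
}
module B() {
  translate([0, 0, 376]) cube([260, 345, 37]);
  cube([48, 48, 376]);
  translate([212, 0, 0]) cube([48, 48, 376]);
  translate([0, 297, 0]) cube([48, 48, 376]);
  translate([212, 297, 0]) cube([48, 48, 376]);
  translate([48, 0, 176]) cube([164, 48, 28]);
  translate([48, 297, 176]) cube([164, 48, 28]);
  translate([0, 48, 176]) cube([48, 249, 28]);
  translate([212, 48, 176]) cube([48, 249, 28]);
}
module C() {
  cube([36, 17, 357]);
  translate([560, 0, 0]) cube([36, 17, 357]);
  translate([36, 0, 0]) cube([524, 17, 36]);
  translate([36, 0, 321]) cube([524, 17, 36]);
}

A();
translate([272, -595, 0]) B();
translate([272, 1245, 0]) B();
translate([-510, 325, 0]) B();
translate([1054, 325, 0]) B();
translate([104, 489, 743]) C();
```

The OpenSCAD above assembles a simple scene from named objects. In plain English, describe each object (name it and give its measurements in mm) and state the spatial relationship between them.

A is a table: top 804 mm (x) × 995 mm (y), 31 mm thick, upper face at z = 743 mm, on four 72×72 mm square legs, each inset 60 mm from the nearest pair of top edges, running from z = 0 to the bottom of the top.

B is a simple wooden stool: a rectangular seat 260 mm (x) by 345 mm (y), 37 mm thick, top face at z = 413 mm, on four square legs, each 48×48 mm in cross-section. The legs rest on z = 0, each flush with a corner of the seat. Four stretchers, 48 mm wide and 28 mm tall, connect adjacent legs with their undersides at z = 176 mm, each running between the inner faces of the legs it joins and aligned with the legs' outer faces on the other axis.

C is a rectangular picture frame lying in the x–z plane (depth along y). The opening is 524 mm wide (x) by 285 mm tall (z), surrounded by a border 36 mm wide on all four sides. The frame is 17 mm deep and is made of two full-height vertical stiles with two horizontal rails fitted between them.

Four stools sit around the table at the −y, +y, −x, +x sides. The picture frame is on top of the table, centred.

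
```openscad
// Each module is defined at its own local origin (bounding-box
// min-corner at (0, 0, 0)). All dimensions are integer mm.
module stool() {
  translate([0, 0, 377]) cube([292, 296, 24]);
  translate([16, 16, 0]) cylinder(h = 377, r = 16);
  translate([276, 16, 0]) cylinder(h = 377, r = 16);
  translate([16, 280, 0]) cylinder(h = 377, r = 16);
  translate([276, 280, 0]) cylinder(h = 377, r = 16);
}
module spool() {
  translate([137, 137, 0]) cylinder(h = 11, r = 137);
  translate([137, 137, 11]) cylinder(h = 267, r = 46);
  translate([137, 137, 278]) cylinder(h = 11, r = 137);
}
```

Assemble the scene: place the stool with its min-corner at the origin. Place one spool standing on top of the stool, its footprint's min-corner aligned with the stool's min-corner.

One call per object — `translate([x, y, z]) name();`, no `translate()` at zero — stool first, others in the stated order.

stool();
translate([0, 0, 401]) spool();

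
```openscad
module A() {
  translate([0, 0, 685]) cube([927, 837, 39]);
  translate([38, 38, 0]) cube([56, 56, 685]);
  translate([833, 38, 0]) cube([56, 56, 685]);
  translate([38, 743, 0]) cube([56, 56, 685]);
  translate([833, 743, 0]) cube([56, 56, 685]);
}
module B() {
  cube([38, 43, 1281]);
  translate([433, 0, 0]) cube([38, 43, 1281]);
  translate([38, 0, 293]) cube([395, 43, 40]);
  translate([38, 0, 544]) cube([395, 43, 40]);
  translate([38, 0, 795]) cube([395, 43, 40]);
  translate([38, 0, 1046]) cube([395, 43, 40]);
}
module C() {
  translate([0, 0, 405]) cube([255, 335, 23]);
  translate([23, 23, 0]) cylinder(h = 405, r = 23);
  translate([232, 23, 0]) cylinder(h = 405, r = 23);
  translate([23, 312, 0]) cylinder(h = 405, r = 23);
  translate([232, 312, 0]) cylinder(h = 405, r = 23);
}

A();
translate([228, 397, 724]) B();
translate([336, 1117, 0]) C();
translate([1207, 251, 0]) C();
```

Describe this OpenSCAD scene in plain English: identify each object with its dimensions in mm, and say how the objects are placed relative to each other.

A is a table: top 927 mm (x) × 837 mm (y), 39 mm thick, upper face at z = 724 mm, on four 56×56 mm square legs, each inset 38 mm from the nearest pair of top edges, running from z = 0 to the bottom of the top.

B is a wooden ladder with two side rails of 38×43 mm section and 1281 mm height, set 471 mm apart overall. Between them run 4 rectangular rungs (43 mm deep, 40 mm thick), front faces flush with the rails' −y face. The bottom of the first rung is 293 mm above the floor and each subsequent rung is 251 mm higher than the one below.

C is a simple wooden stool: a rectangular seat 255 mm (x) by 335 mm (y), 23 mm thick, top face at z = 428 mm, on four round legs, each 46 mm in diameter. The legs rest on z = 0, each leg's axis is inset half a diameter from the nearest pair of seat edges (so the leg's bounding box is flush with the corner).

The ladder is on top of the table, centred. Two stools sit around the table at the +y, +x sides.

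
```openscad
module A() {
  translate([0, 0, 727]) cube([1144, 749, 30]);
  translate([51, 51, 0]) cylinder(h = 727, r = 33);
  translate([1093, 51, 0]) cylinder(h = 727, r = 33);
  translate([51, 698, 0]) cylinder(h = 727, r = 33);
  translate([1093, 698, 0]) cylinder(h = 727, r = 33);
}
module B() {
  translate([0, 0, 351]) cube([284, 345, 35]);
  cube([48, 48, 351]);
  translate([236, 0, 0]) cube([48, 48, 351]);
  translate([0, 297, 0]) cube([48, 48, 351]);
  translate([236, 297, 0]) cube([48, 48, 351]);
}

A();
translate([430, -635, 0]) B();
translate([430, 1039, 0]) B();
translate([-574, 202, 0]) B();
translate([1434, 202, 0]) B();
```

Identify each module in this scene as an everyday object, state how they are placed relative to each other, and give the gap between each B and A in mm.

A is a table. B is a stool. Four stools sit around the table at the −y, +y, −x, +x sides. The gap between each stool and the table is 290 mm.

Each stool's nearest face is 290 mm from the table's bounding box.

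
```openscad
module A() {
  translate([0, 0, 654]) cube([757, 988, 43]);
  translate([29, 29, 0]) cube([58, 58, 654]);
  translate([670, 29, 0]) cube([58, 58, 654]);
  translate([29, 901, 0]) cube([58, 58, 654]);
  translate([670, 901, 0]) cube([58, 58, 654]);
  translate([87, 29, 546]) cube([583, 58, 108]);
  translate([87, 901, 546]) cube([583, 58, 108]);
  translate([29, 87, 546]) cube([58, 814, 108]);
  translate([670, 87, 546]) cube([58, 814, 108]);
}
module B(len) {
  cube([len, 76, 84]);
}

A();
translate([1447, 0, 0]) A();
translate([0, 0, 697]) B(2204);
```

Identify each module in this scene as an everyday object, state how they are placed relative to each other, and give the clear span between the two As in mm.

Second table starts at x = 1447; first ends at x = 757; clear span = 1447 − 757 = 690 mm.

A is a table. B is a beam. A beam spans the tops of two tables. The clear span between the two tables is 690 mm.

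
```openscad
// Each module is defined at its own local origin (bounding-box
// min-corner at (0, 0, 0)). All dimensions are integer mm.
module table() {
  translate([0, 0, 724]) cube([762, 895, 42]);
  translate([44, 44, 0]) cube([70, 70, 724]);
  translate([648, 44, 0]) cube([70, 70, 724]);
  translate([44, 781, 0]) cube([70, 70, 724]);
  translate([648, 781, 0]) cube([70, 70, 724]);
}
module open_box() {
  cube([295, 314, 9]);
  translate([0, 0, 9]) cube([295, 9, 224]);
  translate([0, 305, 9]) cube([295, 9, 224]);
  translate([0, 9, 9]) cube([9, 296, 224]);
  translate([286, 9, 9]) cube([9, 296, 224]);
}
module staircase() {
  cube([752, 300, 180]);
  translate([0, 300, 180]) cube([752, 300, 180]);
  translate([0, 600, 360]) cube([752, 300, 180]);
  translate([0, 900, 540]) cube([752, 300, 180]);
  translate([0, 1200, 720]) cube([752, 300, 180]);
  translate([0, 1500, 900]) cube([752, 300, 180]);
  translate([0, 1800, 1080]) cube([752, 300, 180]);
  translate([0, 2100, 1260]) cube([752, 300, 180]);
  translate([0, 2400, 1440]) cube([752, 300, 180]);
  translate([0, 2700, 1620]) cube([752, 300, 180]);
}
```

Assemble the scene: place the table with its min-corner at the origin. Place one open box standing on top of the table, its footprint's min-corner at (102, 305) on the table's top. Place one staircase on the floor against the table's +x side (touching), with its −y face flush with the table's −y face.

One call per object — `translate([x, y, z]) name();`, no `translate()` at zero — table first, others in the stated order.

table();
translate([102, 305, 766]) open_box();
translate([762, 0, 0]) staircase();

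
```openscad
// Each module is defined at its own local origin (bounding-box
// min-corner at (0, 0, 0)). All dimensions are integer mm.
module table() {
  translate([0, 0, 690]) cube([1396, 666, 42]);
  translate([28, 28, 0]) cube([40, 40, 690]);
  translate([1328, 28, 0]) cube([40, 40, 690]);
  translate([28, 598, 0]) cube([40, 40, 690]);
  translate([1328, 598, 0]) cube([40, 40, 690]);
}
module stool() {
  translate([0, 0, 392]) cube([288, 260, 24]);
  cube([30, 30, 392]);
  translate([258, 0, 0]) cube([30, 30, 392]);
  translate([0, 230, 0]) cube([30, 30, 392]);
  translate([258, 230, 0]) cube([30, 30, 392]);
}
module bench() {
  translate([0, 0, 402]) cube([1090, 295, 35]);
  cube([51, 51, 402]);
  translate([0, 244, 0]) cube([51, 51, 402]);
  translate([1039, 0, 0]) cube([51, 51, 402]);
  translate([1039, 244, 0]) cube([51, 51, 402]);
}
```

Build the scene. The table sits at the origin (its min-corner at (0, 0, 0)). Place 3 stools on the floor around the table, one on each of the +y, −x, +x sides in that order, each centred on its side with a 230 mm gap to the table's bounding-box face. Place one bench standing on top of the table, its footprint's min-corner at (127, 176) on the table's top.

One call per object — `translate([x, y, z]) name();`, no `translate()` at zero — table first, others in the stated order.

table();
translate([554, 896, 0]) stool();
translate([-518, 203, 0]) stool();
translate([1626, 203, 0]) stool();
translate([127, 176, 732]) bench();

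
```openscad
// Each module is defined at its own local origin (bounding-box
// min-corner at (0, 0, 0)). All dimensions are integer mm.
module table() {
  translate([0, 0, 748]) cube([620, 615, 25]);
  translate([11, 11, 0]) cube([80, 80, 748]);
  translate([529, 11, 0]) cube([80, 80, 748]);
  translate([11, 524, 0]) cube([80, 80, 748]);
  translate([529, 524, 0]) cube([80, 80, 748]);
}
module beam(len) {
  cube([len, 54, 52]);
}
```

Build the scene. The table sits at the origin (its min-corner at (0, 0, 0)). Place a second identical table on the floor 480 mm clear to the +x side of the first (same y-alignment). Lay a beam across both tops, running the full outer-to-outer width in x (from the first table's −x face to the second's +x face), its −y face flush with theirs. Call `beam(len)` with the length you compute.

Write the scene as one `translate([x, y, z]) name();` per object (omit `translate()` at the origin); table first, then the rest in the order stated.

table();
translate([1100, 0, 0]) table();
translate([0, 0, 773]) beam(1720);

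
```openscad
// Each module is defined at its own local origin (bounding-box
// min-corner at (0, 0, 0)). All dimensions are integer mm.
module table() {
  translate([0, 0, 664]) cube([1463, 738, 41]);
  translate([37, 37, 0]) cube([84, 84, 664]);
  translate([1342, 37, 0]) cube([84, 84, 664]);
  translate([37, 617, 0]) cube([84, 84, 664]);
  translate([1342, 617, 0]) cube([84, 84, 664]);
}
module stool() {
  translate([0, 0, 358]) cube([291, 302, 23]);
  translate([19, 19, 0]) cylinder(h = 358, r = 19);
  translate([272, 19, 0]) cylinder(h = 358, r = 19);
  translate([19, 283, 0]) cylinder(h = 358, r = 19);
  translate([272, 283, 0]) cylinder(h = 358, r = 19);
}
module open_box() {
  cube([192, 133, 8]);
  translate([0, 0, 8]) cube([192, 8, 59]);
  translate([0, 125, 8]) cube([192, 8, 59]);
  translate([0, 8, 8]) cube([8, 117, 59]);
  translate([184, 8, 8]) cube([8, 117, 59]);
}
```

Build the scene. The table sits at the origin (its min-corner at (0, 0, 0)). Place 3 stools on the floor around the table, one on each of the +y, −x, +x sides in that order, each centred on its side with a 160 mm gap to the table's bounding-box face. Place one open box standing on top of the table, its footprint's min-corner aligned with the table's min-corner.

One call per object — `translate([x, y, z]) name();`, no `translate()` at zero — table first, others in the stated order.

table();
translate([586, 898, 0]) stool();
translate([-451, 218, 0]) stool();
translate([1623, 218, 0]) stool();
translate([0, 0, 705]) open_box();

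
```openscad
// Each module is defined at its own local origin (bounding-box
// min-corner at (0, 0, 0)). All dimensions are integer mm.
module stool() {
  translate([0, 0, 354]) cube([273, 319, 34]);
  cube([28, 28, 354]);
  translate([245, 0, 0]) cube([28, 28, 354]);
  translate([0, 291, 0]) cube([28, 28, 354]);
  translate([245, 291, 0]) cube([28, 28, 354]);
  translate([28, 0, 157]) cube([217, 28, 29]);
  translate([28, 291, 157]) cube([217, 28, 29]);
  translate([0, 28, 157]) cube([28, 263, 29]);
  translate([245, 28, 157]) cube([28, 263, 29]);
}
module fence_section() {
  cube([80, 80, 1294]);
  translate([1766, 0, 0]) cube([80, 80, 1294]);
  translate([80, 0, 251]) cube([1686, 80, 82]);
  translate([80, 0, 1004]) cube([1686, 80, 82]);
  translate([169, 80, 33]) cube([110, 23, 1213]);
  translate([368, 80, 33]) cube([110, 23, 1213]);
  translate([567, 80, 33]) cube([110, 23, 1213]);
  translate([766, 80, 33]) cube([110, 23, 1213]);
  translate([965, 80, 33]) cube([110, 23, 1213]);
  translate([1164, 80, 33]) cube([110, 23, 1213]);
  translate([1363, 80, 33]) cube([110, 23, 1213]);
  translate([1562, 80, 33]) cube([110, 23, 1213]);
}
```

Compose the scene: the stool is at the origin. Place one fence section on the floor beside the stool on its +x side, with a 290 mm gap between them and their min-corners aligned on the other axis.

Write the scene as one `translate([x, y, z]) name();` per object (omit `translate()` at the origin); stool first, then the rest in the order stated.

stool();
translate([563, 0, 0]) fence_section();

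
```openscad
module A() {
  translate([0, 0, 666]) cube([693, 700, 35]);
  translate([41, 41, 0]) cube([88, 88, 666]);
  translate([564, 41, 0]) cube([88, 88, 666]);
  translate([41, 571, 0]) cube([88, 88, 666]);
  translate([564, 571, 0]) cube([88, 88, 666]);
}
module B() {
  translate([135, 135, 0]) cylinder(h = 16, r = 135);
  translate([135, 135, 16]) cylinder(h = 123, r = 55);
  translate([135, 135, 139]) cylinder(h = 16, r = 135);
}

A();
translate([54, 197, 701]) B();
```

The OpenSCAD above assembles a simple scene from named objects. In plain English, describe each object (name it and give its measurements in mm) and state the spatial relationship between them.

A is a table with a 693×700 mm rectangular top, 35 mm thick, top surface at z = 701 mm, supported by four 88×88 mm square legs, each inset 41 mm from the nearest pair of top edges, running from the floor.

B is a spool: two coaxial disc flanges of radius 135 mm and thickness 16 mm, joined by a core cylinder of radius 55 mm and height 123 mm. The lower flange rests on z = 0 and the three cylinders share a vertical axis.

The spool is on top of the table.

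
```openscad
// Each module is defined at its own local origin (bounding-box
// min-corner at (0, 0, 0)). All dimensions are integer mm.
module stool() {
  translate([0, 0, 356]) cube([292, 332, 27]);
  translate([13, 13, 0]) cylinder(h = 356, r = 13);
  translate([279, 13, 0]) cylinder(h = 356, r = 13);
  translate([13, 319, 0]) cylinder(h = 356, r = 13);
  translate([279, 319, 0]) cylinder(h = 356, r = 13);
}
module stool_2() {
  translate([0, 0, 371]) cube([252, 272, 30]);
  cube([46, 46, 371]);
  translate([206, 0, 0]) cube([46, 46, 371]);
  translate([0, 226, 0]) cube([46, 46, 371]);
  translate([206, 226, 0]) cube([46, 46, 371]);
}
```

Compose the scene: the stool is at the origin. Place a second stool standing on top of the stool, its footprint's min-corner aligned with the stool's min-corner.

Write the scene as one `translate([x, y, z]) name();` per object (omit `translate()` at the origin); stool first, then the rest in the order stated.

stool();
translate([0, 0, 383]) stool_2();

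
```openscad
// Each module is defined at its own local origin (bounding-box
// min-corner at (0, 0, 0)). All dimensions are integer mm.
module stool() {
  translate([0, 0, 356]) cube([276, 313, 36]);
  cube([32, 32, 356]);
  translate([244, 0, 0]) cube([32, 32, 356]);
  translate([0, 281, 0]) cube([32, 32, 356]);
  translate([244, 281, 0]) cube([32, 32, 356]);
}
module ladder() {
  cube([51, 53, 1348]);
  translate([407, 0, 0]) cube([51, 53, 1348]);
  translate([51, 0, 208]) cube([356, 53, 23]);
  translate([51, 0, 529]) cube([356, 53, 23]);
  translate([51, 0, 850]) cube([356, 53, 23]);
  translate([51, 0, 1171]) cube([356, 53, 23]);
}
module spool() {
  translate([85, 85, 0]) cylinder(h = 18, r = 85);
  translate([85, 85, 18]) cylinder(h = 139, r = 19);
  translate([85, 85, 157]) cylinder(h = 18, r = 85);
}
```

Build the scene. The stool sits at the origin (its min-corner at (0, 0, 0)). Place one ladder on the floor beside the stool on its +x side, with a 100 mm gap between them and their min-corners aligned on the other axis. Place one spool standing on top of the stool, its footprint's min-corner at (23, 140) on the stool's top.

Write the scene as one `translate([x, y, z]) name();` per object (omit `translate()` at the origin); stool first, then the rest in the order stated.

stool();
translate([376, 0, 0]) ladder();
translate([23, 140, 392]) spool();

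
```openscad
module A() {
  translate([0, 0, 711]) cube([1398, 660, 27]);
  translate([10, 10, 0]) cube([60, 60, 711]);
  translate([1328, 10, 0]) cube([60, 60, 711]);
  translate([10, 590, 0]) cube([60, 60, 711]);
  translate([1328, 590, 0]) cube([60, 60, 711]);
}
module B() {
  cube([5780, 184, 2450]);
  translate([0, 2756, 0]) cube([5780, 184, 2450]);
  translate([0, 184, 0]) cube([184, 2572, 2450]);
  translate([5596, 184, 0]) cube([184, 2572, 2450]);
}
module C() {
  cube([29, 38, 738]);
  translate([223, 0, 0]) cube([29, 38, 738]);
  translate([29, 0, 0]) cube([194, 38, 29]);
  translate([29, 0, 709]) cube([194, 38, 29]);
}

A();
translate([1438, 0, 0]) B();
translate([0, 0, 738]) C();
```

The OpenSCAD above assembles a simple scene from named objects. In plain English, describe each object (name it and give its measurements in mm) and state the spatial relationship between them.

A is a table with a 1398×660 mm rectangular top, 27 mm thick, top surface at z = 738 mm, supported by four 60×60 mm square legs, each inset 10 mm from the nearest pair of top edges, running from the floor.

B is the wall frame of a small rectangular building: four walls, each 2450 mm tall and 184 mm thick, enclosing a footprint 5780 mm (x) by 2940 mm (y) outside-to-outside, with no floor or roof. The front and back walls (the −y and +y sides) span the full width; the two side walls fit between them.

C is a rectangular picture frame lying in the x–z plane (depth along y). The opening is 194 mm wide (x) by 680 mm tall (z), surrounded by a border 29 mm wide on all four sides. The frame is 38 mm deep and is made of two full-height vertical stiles with two horizontal rails fitted between them.

The house frame is on the floor beside the table on its +x side. The picture frame is on top of the table.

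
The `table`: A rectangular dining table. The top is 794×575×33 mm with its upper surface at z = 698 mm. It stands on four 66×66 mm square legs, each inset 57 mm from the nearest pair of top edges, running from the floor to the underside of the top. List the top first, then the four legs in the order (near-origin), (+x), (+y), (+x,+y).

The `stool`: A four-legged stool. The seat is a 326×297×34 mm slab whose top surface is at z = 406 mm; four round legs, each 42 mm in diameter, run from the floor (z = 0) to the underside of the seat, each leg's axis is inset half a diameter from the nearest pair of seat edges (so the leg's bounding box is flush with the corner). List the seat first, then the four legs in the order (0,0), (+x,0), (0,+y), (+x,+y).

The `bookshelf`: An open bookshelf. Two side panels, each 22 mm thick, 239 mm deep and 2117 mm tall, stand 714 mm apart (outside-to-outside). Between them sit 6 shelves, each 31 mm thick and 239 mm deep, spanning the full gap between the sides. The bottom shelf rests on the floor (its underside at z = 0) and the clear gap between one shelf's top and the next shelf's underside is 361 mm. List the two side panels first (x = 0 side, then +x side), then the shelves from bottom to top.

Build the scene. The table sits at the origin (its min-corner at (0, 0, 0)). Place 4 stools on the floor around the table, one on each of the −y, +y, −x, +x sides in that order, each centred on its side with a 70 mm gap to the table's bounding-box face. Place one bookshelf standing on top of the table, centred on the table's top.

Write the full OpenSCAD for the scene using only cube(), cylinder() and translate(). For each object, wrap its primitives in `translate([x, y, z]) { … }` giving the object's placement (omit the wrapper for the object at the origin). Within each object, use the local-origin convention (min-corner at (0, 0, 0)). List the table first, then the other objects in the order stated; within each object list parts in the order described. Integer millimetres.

translate([0, 0, 665]) cube([794, 575, 33]);
translate([57, 57, 0]) cube([66, 66, 665]);
translate([671, 57, 0]) cube([66, 66, 665]);
translate([57, 452, 0]) cube([66, 66, 665]);
translate([671, 452, 0]) cube([66, 66, 665]);
translate([234, -367, 0]) {
  translate([0, 0, 372]) cube([326, 297, 34]);
  translate([21, 21, 0]) cylinder(h = 372, r = 21);
  translate([305, 21, 0]) cylinder(h = 372, r = 21);
  translate([21, 276, 0]) cylinder(h = 372, r = 21);
  translate([305, 276, 0]) cylinder(h = 372, r = 21);
}
translate([234, 645, 0]) {
  translate([0, 0, 372]) cube([326, 297, 34]);
  translate([21, 21, 0]) cylinder(h = 372, r = 21);
  translate([305, 21, 0]) cylinder(h = 372, r = 21);
  translate([21, 276, 0]) cylinder(h = 372, r = 21);
  translate([305, 276, 0]) cylinder(h = 372, r = 21);
}
translate([-396, 139, 0]) {
  translate([0, 0, 372]) cube([326, 297, 34]);
  translate([21, 21, 0]) cylinder(h = 372, r = 21);
  translate([305, 21, 0]) cylinder(h = 372, r = 21);
  translate([21, 276, 0]) cylinder(h = 372, r = 21);
  translate([305, 276, 0]) cylinder(h = 372, r = 21);
}
translate([864, 139, 0]) {
  translate([0, 0, 372]) cube([326, 297, 34]);
  translate([21, 21, 0]) cylinder(h = 372, r = 21);
  translate([305, 21, 0]) cylinder(h = 372, r = 21);
  translate([21, 276, 0]) cylinder(h = 372, r = 21);
  translate([305, 276, 0]) cylinder(h = 372, r = 21);
}
translate([40, 168, 698]) {
  cube([22, 239, 2117]);
  translate([692, 0, 0]) cube([22, 239, 2117]);
  translate([22, 0, 0]) cube([670, 239, 31]);
  translate([22, 0, 392]) cube([670, 239, 31]);
  translate([22, 0, 784]) cube([670, 239, 31]);
  translate([22, 0, 1176]) cube([670, 239, 31]);
  translate([22, 0, 1568]) cube([670, 239, 31]);
  translate([22, 0, 1960]) cube([670, 239, 31]);
}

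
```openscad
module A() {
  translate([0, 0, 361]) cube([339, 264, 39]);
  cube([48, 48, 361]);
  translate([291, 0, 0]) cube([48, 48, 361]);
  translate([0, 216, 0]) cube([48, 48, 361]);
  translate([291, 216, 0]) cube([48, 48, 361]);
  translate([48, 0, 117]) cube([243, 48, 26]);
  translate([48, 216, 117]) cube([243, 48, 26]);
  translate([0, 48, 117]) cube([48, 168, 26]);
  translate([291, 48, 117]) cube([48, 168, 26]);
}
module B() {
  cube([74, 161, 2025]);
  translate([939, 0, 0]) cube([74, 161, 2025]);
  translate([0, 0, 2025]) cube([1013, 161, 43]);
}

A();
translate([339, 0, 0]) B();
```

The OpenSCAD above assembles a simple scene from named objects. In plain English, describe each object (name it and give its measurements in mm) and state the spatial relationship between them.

A is a four-legged stool. The seat is 339×264 mm, 39 mm thick, top at z = 400 mm. It stands on four square legs, each 48×48 mm in cross-section, from z = 0 to the seat underside, each flush with a corner of the seat. Four stretchers, 48 mm wide and 26 mm tall, connect adjacent legs with their undersides at z = 117 mm, each running between the inner faces of the legs it joins and aligned with the legs' outer faces on the other axis.

B is a door frame. The clear opening is 865 mm wide and 2025 mm high. Two 74 mm wide jambs, 161 mm deep, stand either side of the opening from the floor to the top of the opening. A 43 mm thick head sits across the top of both jambs, spanning the full outside width of the frame.

The door frame is against the stool's +x side, with their −y faces flush.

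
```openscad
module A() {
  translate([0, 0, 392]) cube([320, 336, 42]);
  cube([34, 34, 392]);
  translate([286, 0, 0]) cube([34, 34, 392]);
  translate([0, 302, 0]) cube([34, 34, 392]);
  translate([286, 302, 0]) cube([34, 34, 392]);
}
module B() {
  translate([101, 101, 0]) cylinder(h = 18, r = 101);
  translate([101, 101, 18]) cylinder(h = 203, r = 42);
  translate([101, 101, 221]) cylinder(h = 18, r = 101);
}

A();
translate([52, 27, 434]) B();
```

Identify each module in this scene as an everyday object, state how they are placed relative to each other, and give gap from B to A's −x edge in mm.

The spool's min-x is at 52; the stool's min-x is 0; gap = 52 mm.

A is a stool. B is a spool. The spool is on top of the stool. The gap from the spool to the stool's −x edge is 52 mm.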